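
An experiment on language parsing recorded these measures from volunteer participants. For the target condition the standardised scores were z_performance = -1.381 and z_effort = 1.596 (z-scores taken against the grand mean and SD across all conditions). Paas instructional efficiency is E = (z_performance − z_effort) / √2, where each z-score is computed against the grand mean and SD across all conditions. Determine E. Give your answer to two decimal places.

z_P − z_E = -1.381 − 1.596 = -2.9770.
E = -2.9770 / √2 = -2.9770 / 1.41421 = -2.1051 ≈ -2.11.

-2.11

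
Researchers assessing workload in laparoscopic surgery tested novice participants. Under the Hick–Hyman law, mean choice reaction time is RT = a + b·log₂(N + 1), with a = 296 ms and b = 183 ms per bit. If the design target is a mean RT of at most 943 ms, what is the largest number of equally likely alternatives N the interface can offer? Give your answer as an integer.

Set 296 + 183·log₂(N + 1) ≤ 943.
log₂(N + 1) ≤ (943 − 296) / 183 = 3.5355.
N + 1 ≤ 2^3.5355 = 11.5956.
N ≤ 10.5956, so the largest integer N is 10.

10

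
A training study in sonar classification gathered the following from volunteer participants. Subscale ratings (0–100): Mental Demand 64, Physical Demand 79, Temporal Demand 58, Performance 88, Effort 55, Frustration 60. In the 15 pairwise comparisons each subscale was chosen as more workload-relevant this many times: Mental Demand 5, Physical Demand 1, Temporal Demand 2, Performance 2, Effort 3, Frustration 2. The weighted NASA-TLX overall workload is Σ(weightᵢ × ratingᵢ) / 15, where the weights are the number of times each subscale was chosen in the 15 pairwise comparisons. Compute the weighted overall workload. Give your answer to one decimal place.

65.1

The tallies are the weights (they sum to 15).
Weighted sum = 5·64 + 1·79 + 2·58 + 2·88 + 3·55 + 2·60
            = 320 + 79 + 116 + 176 + 165 + 120 = 976.
Overall workload = 976 / 15 = 65.0667 ≈ 65.1.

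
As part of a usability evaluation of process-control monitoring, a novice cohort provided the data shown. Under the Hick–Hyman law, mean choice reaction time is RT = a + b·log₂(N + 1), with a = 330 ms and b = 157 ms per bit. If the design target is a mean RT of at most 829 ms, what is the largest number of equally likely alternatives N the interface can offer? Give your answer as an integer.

8

Set 330 + 157·log₂(N + 1) ≤ 829.
log₂(N + 1) ≤ (829 − 330) / 157 = 3.1783.
N + 1 ≤ 2^3.1783 = 9.0524.
N ≤ 8.0524, so the largest integer N is 8.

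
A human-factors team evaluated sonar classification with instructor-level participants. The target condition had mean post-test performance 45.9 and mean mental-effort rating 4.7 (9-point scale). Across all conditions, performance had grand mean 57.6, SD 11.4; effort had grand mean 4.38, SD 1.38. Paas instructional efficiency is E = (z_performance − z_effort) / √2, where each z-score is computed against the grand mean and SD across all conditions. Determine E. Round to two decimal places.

-0.89

z_performance = (45.9 − 57.6) / 11.4 = -11.7000 / 11.4 = -1.0263.
z_effort = (4.7 − 4.38) / 1.38 = 0.3200 / 1.38 = 0.2319.
z_P − z_E = -1.0263 − 0.2319 = -1.2582.
E = -1.2582 / √2 = -1.2582 / 1.41421 = -0.8897 ≈ -0.89.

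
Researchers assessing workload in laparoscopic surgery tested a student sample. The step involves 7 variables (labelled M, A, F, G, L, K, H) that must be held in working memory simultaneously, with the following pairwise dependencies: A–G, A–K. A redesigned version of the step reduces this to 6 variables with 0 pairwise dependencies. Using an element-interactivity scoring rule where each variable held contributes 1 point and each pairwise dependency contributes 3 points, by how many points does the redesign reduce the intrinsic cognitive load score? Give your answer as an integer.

7

Original: 7 × 1 + 2 × 3 = 7 + 6 = 13.
Redesigned: 6 × 1 + 0 × 3 = 6 + 0 = 6.
Reduction = 13 − 6 = 7.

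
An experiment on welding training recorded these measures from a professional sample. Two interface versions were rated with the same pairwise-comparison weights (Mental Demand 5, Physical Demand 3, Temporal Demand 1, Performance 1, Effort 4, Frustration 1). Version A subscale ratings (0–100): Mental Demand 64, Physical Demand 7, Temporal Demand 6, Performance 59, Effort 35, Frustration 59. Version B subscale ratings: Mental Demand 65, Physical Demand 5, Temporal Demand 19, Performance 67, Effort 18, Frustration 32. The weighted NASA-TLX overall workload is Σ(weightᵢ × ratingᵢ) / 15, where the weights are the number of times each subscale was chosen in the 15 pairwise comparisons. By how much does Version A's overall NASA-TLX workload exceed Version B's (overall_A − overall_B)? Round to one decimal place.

Version A weighted sum = 5·64 + 3·7 + 1·6 + 1·59 + 4·35 + 1·59 = 320 + 21 + 6 + 59 + 140 + 59 = 605; overall_A = 605/15 = 40.3333.
Version B weighted sum = 5·65 + 3·5 + 1·19 + 1·67 + 4·18 + 1·32 = 325 + 15 + 19 + 67 + 72 + 32 = 530; overall_B = 530/15 = 35.3333.
Difference = 40.3333 − 35.3333 = 5.0000 ≈ 5.0.

5.0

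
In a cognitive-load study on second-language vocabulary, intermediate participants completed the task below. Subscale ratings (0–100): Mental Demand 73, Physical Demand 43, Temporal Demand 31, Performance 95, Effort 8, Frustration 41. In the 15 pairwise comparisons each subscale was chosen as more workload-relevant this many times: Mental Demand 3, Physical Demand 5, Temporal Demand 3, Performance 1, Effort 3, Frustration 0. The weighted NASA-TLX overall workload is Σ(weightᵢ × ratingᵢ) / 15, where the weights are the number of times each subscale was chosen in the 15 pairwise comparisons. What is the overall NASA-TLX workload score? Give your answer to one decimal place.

43.1

The tallies are the weights (they sum to 15).
Weighted sum = 3·73 + 5·43 + 3·31 + 1·95 + 3·8 + 0·41
            = 219 + 215 + 93 + 95 + 24 + 0 = 646.
Overall workload = 646 / 15 = 43.0667 ≈ 43.1.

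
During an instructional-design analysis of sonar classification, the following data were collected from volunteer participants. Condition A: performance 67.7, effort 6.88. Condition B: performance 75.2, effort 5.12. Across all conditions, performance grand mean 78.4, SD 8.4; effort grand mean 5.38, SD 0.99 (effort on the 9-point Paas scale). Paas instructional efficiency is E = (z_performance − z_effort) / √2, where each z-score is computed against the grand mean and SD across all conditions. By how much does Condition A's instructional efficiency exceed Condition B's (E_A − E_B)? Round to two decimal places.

Condition A: z_P = (67.7 − 78.4)/8.4 = -1.2738; z_E = (6.88 − 5.38)/0.99 = 1.5152; E_A = (-1.2738 − 1.5152)/√2 = -1.9721.
Condition B: z_P = (75.2 − 78.4)/8.4 = -0.3810; z_E = (5.12 − 5.38)/0.99 = -0.2626; E_B = (-0.3810 − (-0.2626))/√2 = -0.0837.
E_A − E_B = -1.9721 − (-0.0837) = -1.8884 ≈ -1.89.

-1.89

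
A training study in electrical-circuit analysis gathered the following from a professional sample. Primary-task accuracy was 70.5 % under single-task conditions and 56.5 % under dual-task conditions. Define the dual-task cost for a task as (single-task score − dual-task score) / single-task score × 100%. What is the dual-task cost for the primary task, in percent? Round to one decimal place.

Cost = (70.5 − 56.5) / 70.5 × 100%
     = 14.0000 / 70.5 × 100% = 19.8582%.
≈ 19.9%.

19.9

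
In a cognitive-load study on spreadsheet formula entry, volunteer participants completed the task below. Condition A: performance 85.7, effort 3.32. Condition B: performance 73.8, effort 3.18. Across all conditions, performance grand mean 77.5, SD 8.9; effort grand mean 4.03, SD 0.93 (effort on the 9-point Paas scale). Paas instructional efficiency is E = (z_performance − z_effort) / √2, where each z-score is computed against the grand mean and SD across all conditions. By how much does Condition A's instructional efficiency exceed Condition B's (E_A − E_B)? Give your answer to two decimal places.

Condition A: z_P = (85.7 − 77.5)/8.9 = 0.9213; z_E = (3.32 − 4.03)/0.93 = -0.7634; E_A = (0.9213 − (-0.7634))/√2 = 1.1913.
Condition B: z_P = (73.8 − 77.5)/8.9 = -0.4157; z_E = (3.18 − 4.03)/0.93 = -0.9140; E_B = (-0.4157 − (-0.9140))/√2 = 0.3524.
E_A − E_B = 1.1913 − 0.3524 = 0.8389 ≈ 0.84.

0.84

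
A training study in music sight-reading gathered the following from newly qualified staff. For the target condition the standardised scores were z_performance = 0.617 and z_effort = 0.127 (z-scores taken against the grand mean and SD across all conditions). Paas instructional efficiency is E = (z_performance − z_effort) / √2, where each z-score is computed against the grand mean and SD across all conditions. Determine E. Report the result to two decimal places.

0.35

z_P − z_E = 0.617 − 0.127 = 0.4900.
E = 0.4900 / √2 = 0.4900 / 1.41421 = 0.3465 ≈ 0.35.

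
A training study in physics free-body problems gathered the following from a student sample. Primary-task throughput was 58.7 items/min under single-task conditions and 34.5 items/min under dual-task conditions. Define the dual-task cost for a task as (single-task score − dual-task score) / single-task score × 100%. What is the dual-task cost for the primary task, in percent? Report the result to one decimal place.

41.2

Cost = (58.7 − 34.5) / 58.7 × 100%
     = 24.2000 / 58.7 × 100% = 41.2266%.
≈ 41.2%.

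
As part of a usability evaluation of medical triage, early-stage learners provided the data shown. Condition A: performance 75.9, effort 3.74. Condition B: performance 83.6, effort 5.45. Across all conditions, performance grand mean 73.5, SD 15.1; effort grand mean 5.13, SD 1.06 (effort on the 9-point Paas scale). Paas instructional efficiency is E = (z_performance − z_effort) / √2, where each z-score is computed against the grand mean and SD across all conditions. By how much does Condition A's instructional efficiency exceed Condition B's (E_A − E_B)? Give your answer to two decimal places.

Condition A: z_P = (75.9 − 73.5)/15.1 = 0.1589; z_E = (3.74 − 5.13)/1.06 = -1.3113; E_A = (0.1589 − (-1.3113))/√2 = 1.0396.
Condition B: z_P = (83.6 − 73.5)/15.1 = 0.6689; z_E = (5.45 − 5.13)/1.06 = 0.3019; E_B = (0.6689 − 0.3019)/√2 = 0.2595.
E_A − E_B = 1.0396 − 0.2595 = 0.7801 ≈ 0.78.

0.78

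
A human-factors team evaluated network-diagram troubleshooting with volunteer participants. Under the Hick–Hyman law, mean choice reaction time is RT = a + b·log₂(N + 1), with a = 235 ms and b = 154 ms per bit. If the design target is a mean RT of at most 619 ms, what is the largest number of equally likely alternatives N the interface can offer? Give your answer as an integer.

4

Set 235 + 154·log₂(N + 1) ≤ 619.
log₂(N + 1) ≤ (619 − 235) / 154 = 2.4935.
N + 1 ≤ 2^2.4935 = 5.6314.
N ≤ 4.6314, so the largest integer N is 4.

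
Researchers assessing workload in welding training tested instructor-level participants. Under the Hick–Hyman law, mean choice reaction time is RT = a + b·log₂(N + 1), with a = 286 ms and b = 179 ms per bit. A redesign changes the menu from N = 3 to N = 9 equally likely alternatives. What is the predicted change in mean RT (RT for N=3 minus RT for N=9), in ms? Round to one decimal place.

-236.6

RT(3) = 286 + 179·log₂(4) = 286 + 179·2.0000 = 644.0000 ms.
RT(9) = 286 + 179·log₂(10) = 286 + 179·3.3219 = 880.6201 ms.
Difference = 644.0000 − 880.6201 = -236.6201 ≈ -236.6 ms.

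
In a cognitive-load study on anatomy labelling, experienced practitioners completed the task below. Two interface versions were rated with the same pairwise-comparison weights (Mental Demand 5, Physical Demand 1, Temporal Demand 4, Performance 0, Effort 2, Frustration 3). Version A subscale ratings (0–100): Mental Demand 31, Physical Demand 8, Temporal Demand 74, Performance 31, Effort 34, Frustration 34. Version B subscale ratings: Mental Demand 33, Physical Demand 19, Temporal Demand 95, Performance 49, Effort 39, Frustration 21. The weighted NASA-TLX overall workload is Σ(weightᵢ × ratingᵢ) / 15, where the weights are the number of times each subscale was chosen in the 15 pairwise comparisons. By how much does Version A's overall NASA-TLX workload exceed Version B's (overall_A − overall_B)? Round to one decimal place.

-5.1

Version A weighted sum = 5·31 + 1·8 + 4·74 + 0·31 + 2·34 + 3·34 = 155 + 8 + 296 + 0 + 68 + 102 = 629; overall_A = 629/15 = 41.9333.
Version B weighted sum = 5·33 + 1·19 + 4·95 + 0·49 + 2·39 + 3·21 = 165 + 19 + 380 + 0 + 78 + 63 = 705; overall_B = 705/15 = 47.0000.
Difference = 41.9333 − 47.0000 = -5.0667 ≈ -5.1.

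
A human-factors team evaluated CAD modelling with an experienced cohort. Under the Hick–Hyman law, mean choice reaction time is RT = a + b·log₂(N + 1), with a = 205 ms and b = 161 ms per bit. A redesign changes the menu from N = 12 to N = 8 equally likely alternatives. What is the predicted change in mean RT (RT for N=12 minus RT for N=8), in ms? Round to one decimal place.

RT(12) = 205 + 161·log₂(13) = 205 + 161·3.7004 = 800.7644 ms.
RT(8) = 205 + 161·log₂(9) = 205 + 161·3.1699 = 715.3539 ms.
Difference = 800.7644 − 715.3539 = 85.4105 ≈ 85.4 ms.

85.4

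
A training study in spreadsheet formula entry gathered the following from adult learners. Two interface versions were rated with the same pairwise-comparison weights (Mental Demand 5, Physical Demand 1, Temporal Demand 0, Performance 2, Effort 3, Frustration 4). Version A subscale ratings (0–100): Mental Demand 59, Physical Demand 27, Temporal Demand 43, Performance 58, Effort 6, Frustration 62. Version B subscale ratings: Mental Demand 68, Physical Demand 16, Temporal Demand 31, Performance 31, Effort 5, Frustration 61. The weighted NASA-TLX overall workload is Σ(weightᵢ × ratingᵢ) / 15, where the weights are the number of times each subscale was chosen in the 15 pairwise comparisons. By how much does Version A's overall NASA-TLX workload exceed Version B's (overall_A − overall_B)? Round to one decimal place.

Version A weighted sum = 5·59 + 1·27 + 0·43 + 2·58 + 3·6 + 4·62 = 295 + 27 + 0 + 116 + 18 + 248 = 704; overall_A = 704/15 = 46.9333.
Version B weighted sum = 5·68 + 1·16 + 0·31 + 2·31 + 3·5 + 4·61 = 340 + 16 + 0 + 62 + 15 + 244 = 677; overall_B = 677/15 = 45.1333.
Difference = 46.9333 − 45.1333 = 1.8000 ≈ 1.8.

1.8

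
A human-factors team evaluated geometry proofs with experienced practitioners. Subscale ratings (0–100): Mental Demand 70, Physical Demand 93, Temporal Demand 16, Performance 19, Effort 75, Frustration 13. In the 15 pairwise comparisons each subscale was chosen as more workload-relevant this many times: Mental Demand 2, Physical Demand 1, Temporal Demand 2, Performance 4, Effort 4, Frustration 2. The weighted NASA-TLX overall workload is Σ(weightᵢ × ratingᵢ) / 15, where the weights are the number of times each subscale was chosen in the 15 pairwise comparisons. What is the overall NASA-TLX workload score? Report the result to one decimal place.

The tallies are the weights (they sum to 15).
Weighted sum = 2·70 + 1·93 + 2·16 + 4·19 + 4·75 + 2·13
            = 140 + 93 + 32 + 76 + 300 + 26 = 667.
Overall workload = 667 / 15 = 44.4667 ≈ 44.5.

44.5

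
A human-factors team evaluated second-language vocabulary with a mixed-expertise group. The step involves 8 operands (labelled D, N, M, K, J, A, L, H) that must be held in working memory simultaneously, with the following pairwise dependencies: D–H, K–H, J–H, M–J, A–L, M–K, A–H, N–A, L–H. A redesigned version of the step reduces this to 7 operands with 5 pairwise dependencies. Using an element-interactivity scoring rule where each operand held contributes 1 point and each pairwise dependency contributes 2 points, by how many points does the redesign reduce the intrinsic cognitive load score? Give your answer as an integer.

Original: 8 × 1 + 9 × 2 = 8 + 18 = 26.
Redesigned: 7 × 1 + 5 × 2 = 7 + 10 = 17.
Reduction = 26 − 17 = 9.

9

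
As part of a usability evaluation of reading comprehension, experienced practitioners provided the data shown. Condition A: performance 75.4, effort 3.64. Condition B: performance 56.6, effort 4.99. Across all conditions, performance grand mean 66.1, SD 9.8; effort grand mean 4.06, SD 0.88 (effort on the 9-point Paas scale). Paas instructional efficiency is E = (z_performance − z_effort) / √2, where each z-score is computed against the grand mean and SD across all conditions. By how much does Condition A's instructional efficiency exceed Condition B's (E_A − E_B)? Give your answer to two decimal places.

Condition A: z_P = (75.4 − 66.1)/9.8 = 0.9490; z_E = (3.64 − 4.06)/0.88 = -0.4773; E_A = (0.9490 − (-0.4773))/√2 = 1.0085.
Condition B: z_P = (56.6 − 66.1)/9.8 = -0.9694; z_E = (4.99 − 4.06)/0.88 = 1.0568; E_B = (-0.9694 − 1.0568)/√2 = -1.4327.
E_A − E_B = 1.0085 − (-1.4327) = 2.4412 ≈ 2.44.

2.44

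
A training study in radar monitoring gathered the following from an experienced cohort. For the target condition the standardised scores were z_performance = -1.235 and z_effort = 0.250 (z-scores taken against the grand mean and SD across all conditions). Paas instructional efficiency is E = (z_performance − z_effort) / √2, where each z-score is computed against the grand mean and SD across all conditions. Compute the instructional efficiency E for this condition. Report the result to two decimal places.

-1.05

z_P − z_E = -1.235 − 0.250 = -1.4850.
E = -1.4850 / √2 = -1.4850 / 1.41421 = -1.0501 ≈ -1.05.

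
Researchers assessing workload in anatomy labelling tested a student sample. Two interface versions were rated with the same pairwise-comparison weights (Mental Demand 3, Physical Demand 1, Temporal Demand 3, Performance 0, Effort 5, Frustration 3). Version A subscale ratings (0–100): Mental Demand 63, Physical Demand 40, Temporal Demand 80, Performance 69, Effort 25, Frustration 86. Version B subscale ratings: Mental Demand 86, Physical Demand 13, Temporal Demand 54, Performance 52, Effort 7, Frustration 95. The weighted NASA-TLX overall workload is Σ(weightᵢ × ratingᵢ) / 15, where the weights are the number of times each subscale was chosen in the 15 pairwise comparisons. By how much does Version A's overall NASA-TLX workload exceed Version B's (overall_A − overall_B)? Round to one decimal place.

6.6

Version A weighted sum = 3·63 + 1·40 + 3·80 + 0·69 + 5·25 + 3·86 = 189 + 40 + 240 + 0 + 125 + 258 = 852; overall_A = 852/15 = 56.8000.
Version B weighted sum = 3·86 + 1·13 + 3·54 + 0·52 + 5·7 + 3·95 = 258 + 13 + 162 + 0 + 35 + 285 = 753; overall_B = 753/15 = 50.2000.
Difference = 56.8000 − 50.2000 = 6.6000 ≈ 6.6.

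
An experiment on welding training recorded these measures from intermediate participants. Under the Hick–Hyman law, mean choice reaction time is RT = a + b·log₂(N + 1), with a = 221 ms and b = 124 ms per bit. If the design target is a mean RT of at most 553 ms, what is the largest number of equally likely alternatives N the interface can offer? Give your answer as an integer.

5

Set 221 + 124·log₂(N + 1) ≤ 553.
log₂(N + 1) ≤ (553 − 221) / 124 = 2.6774.
N + 1 ≤ 2^2.6774 = 6.3970.
N ≤ 5.3970, so the largest integer N is 5.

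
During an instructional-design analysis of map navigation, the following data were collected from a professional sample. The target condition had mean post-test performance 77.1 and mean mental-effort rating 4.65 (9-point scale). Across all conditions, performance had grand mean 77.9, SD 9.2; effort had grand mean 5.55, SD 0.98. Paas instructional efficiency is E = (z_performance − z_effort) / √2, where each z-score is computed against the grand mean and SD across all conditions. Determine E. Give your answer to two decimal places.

z_performance = (77.1 − 77.9) / 9.2 = -0.8000 / 9.2 = -0.0870.
z_effort = (4.65 − 5.55) / 0.98 = -0.9000 / 0.98 = -0.9184.
z_P − z_E = -0.0870 − (-0.9184) = 0.8314.
E = 0.8314 / √2 = 0.8314 / 1.41421 = 0.5879 ≈ 0.59.

0.59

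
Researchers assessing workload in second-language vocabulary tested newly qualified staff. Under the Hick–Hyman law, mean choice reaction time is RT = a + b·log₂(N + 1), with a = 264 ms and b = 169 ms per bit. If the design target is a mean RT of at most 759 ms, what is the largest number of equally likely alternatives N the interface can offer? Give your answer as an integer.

6

Set 264 + 169·log₂(N + 1) ≤ 759.
log₂(N + 1) ≤ (759 − 264) / 169 = 2.9290.
N + 1 ≤ 2^2.9290 = 7.6158.
N ≤ 6.6158, so the largest integer N is 6.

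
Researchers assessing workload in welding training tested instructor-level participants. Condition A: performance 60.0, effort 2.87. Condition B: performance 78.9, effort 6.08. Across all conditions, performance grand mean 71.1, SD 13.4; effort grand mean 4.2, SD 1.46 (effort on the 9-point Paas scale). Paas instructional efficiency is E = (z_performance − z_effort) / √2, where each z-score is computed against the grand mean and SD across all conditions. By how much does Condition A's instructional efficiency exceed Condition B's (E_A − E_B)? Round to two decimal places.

Condition A: z_P = (60.0 − 71.1)/13.4 = -0.8284; z_E = (2.87 − 4.2)/1.46 = -0.9110; E_A = (-0.8284 − (-0.9110))/√2 = 0.0584.
Condition B: z_P = (78.9 − 71.1)/13.4 = 0.5821; z_E = (6.08 − 4.2)/1.46 = 1.2877; E_B = (0.5821 − 1.2877)/√2 = -0.4989.
E_A − E_B = 0.0584 − (-0.4989) = 0.5573 ≈ 0.56.

0.56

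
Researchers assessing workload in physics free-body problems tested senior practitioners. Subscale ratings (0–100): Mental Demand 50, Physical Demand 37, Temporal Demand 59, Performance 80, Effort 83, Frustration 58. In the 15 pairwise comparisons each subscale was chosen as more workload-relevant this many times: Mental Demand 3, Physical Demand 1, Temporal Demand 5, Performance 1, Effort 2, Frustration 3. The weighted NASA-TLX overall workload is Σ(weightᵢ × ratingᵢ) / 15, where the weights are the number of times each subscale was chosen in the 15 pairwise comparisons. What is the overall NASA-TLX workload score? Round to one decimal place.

60.1

The tallies are the weights (they sum to 15).
Weighted sum = 3·50 + 1·37 + 5·59 + 1·80 + 2·83 + 3·58
            = 150 + 37 + 295 + 80 + 166 + 174 = 902.
Overall workload = 902 / 15 = 60.1333 ≈ 60.1.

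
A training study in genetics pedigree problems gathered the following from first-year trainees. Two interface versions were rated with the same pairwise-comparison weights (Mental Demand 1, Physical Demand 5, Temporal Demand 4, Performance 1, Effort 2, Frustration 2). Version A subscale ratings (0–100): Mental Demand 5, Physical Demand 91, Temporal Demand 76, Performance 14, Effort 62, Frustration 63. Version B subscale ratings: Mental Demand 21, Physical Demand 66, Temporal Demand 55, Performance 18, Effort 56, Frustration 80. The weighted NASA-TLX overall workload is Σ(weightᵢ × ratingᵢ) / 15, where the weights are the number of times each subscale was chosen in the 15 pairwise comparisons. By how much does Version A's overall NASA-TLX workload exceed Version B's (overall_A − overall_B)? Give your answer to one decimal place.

11.1

Version A weighted sum = 1·5 + 5·91 + 4·76 + 1·14 + 2·62 + 2·63 = 5 + 455 + 304 + 14 + 124 + 126 = 1028; overall_A = 1028/15 = 68.5333.
Version B weighted sum = 1·21 + 5·66 + 4·55 + 1·18 + 2·56 + 2·80 = 21 + 330 + 220 + 18 + 112 + 160 = 861; overall_B = 861/15 = 57.4000.
Difference = 68.5333 − 57.4000 = 11.1333 ≈ 11.1.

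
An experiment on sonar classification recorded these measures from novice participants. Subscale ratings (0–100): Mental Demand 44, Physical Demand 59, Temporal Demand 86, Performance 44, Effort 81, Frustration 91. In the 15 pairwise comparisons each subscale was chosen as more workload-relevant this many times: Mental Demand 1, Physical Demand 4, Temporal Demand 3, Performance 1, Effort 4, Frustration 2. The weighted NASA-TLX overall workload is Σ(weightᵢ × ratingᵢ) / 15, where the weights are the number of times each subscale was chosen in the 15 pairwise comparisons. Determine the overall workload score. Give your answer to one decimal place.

72.5

The tallies are the weights (they sum to 15).
Weighted sum = 1·44 + 4·59 + 3·86 + 1·44 + 4·81 + 2·91
            = 44 + 236 + 258 + 44 + 324 + 182 = 1088.
Overall workload = 1088 / 15 = 72.5333 ≈ 72.5.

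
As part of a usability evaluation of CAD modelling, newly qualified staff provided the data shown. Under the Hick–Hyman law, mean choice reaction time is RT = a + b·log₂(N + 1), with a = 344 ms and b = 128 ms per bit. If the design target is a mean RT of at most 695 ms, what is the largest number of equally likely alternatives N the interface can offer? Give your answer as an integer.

Set 344 + 128·log₂(N + 1) ≤ 695.
log₂(N + 1) ≤ (695 − 344) / 128 = 2.7422.
N + 1 ≤ 2^2.7422 = 6.6909.
N ≤ 5.6909, so the largest integer N is 5.

5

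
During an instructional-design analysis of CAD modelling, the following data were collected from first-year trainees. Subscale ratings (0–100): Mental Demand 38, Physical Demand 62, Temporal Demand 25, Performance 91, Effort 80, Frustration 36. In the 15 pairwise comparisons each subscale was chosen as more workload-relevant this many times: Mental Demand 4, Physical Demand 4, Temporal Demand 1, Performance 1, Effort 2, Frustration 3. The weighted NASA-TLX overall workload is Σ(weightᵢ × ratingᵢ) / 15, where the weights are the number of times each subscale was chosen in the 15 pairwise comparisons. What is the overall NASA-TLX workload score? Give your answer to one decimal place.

The tallies are the weights (they sum to 15).
Weighted sum = 4·38 + 4·62 + 1·25 + 1·91 + 2·80 + 3·36
            = 152 + 248 + 25 + 91 + 160 + 108 = 784.
Overall workload = 784 / 15 = 52.2667 ≈ 52.3.

52.3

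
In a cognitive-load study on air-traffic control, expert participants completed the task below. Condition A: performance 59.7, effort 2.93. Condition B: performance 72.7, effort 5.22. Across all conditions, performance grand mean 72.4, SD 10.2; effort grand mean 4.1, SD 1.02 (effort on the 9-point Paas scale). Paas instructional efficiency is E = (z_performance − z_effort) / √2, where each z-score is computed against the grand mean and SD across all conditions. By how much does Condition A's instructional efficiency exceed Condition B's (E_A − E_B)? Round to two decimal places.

0.69

Condition A: z_P = (59.7 − 72.4)/10.2 = -1.2451; z_E = (2.93 − 4.1)/1.02 = -1.1471; E_A = (-1.2451 − (-1.1471))/√2 = -0.0693.
Condition B: z_P = (72.7 − 72.4)/10.2 = 0.0294; z_E = (5.22 − 4.1)/1.02 = 1.0980; E_B = (0.0294 − 1.0980)/√2 = -0.7556.
E_A − E_B = -0.0693 − (-0.7556) = 0.6863 ≈ 0.69.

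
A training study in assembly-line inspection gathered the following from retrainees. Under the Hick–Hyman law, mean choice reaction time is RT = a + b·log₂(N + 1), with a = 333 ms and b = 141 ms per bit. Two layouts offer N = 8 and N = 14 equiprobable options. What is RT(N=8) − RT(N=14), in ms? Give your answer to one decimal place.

RT(8) = 333 + 141·log₂(9) = 333 + 141·3.1699 = 779.9559 ms.
RT(14) = 333 + 141·log₂(15) = 333 + 141·3.9069 = 883.8729 ms.
Difference = 779.9559 − 883.8729 = -103.9170 ≈ -103.9 ms.

-103.9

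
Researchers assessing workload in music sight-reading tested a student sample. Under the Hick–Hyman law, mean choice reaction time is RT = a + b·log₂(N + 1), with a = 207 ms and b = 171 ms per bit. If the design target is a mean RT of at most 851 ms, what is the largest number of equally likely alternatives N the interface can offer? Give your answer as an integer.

12

Set 207 + 171·log₂(N + 1) ≤ 851.
log₂(N + 1) ≤ (851 − 207) / 171 = 3.7661.
N + 1 ≤ 2^3.7661 = 13.6053.
N ≤ 12.6053, so the largest integer N is 12.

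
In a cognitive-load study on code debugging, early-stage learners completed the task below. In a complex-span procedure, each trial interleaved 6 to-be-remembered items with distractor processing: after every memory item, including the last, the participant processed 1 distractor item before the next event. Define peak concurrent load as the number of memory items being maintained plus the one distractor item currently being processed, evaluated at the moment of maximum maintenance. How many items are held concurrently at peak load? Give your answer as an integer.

7

Maintenance is greatest during the distractor(s) after memory item 6: all 6 memory items are being held.
One distractor item is concurrently being processed.
Peak concurrent load = 6 + 1 = 7 items.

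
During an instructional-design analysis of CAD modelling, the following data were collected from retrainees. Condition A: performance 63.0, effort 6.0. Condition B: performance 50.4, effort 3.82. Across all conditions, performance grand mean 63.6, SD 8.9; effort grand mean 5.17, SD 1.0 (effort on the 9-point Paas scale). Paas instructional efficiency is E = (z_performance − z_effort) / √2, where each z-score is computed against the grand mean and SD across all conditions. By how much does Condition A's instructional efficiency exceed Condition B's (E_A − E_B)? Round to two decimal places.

Condition A: z_P = (63.0 − 63.6)/8.9 = -0.0674; z_E = (6.0 − 5.17)/1.0 = 0.8300; E_A = (-0.0674 − 0.8300)/√2 = -0.6346.
Condition B: z_P = (50.4 − 63.6)/8.9 = -1.4831; z_E = (3.82 − 5.17)/1.0 = -1.3500; E_B = (-1.4831 − (-1.3500))/√2 = -0.0941.
E_A − E_B = -0.6346 − (-0.0941) = -0.5405 ≈ -0.54.

-0.54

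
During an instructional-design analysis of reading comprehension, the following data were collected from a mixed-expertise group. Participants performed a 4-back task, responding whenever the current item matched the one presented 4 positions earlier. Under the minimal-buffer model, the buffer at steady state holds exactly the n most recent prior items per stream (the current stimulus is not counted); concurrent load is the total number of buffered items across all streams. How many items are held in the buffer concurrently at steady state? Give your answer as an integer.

The buffer holds the 4 most recent prior items.
Steady-state concurrent load = 4 items.

4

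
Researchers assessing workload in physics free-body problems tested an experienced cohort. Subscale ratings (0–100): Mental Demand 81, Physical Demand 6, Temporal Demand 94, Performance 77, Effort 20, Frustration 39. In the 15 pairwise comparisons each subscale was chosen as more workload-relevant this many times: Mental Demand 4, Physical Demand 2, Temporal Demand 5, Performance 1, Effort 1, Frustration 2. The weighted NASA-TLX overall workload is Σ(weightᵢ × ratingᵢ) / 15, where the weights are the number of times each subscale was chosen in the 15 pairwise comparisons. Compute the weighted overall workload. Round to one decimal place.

The tallies are the weights (they sum to 15).
Weighted sum = 4·81 + 2·6 + 5·94 + 1·77 + 1·20 + 2·39
            = 324 + 12 + 470 + 77 + 20 + 78 = 981.
Overall workload = 981 / 15 = 65.4000 ≈ 65.4.

65.4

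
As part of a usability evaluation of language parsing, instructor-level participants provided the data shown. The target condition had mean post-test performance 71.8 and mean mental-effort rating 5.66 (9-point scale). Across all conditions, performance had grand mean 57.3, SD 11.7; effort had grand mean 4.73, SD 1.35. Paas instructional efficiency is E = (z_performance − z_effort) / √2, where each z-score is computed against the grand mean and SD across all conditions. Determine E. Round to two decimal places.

z_performance = (71.8 − 57.3) / 11.7 = 14.5000 / 11.7 = 1.2393.
z_effort = (5.66 − 4.73) / 1.35 = 0.9300 / 1.35 = 0.6889.
z_P − z_E = 1.2393 − 0.6889 = 0.5504.
E = 0.5504 / √2 = 0.5504 / 1.41421 = 0.3892 ≈ 0.39.

0.39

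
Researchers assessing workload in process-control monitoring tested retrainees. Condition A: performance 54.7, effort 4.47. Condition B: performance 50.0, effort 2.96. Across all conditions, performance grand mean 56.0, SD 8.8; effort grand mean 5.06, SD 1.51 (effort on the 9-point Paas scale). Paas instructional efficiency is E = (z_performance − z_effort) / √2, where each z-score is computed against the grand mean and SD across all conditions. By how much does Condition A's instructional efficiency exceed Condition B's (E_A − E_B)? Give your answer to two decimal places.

-0.33

Condition A: z_P = (54.7 − 56.0)/8.8 = -0.1477; z_E = (4.47 − 5.06)/1.51 = -0.3907; E_A = (-0.1477 − (-0.3907))/√2 = 0.1718.
Condition B: z_P = (50.0 − 56.0)/8.8 = -0.6818; z_E = (2.96 − 5.06)/1.51 = -1.3907; E_B = (-0.6818 − (-1.3907))/√2 = 0.5013.
E_A − E_B = 0.1718 − 0.5013 = -0.3295 ≈ -0.33.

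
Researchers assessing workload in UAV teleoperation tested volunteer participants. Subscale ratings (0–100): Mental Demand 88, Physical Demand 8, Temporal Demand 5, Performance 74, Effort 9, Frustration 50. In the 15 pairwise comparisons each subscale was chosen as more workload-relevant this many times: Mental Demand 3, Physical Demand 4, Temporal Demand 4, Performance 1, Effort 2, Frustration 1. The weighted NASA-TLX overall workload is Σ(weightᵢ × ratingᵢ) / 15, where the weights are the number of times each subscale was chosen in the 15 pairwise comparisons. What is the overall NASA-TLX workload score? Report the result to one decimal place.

The tallies are the weights (they sum to 15).
Weighted sum = 3·88 + 4·8 + 4·5 + 1·74 + 2·9 + 1·50
            = 264 + 32 + 20 + 74 + 18 + 50 = 458.
Overall workload = 458 / 15 = 30.5333 ≈ 30.5.

30.5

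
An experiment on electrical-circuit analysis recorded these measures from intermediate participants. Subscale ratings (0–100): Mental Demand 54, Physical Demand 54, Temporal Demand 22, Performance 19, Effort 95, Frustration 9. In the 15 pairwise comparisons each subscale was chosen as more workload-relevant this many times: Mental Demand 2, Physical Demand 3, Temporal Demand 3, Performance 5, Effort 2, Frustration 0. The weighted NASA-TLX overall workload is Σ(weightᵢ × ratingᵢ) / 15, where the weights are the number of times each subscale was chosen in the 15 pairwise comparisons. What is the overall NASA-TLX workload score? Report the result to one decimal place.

The tallies are the weights (they sum to 15).
Weighted sum = 2·54 + 3·54 + 3·22 + 5·19 + 2·95 + 0·9
            = 108 + 162 + 66 + 95 + 190 + 0 = 621.
Overall workload = 621 / 15 = 41.4000 ≈ 41.4.

41.4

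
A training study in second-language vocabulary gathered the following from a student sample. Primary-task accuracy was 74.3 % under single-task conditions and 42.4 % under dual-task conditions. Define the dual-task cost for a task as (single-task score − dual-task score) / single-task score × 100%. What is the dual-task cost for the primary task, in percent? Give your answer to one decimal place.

Cost = (74.3 − 42.4) / 74.3 × 100%
     = 31.9000 / 74.3 × 100% = 42.9341%.
≈ 42.9%.

42.9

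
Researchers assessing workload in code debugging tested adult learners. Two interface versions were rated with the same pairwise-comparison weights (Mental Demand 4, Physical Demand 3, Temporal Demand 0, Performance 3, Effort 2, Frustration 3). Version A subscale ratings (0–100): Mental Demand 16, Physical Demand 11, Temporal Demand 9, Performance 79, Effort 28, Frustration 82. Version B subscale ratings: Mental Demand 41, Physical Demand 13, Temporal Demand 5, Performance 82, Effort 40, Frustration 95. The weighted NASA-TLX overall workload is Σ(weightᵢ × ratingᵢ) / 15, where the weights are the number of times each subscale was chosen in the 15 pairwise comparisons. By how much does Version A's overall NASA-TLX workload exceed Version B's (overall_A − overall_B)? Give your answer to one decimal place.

Version A weighted sum = 4·16 + 3·11 + 0·9 + 3·79 + 2·28 + 3·82 = 64 + 33 + 0 + 237 + 56 + 246 = 636; overall_A = 636/15 = 42.4000.
Version B weighted sum = 4·41 + 3·13 + 0·5 + 3·82 + 2·40 + 3·95 = 164 + 39 + 0 + 246 + 80 + 285 = 814; overall_B = 814/15 = 54.2667.
Difference = 42.4000 − 54.2667 = -11.8667 ≈ -11.9.

-11.9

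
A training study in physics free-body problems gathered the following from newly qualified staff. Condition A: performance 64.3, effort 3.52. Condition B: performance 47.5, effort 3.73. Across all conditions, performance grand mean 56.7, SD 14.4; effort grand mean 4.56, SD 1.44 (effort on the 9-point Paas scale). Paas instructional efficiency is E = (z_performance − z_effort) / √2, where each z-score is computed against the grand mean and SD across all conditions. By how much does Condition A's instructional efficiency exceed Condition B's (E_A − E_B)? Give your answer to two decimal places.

Condition A: z_P = (64.3 − 56.7)/14.4 = 0.5278; z_E = (3.52 − 4.56)/1.44 = -0.7222; E_A = (0.5278 − (-0.7222))/√2 = 0.8839.
Condition B: z_P = (47.5 − 56.7)/14.4 = -0.6389; z_E = (3.73 − 4.56)/1.44 = -0.5764; E_B = (-0.6389 − (-0.5764))/√2 = -0.0442.
E_A − E_B = 0.8839 − (-0.0442) = 0.9281 ≈ 0.93.

0.93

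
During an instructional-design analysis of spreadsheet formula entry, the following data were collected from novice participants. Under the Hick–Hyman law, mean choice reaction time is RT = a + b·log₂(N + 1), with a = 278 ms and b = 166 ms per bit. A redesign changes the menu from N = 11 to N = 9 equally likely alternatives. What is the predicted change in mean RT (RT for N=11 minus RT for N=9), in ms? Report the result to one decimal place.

RT(11) = 278 + 166·log₂(12) = 278 + 166·3.5850 = 873.1100 ms.
RT(9) = 278 + 166·log₂(10) = 278 + 166·3.3219 = 829.4354 ms.
Difference = 873.1100 − 829.4354 = 43.6746 ≈ 43.7 ms.

43.7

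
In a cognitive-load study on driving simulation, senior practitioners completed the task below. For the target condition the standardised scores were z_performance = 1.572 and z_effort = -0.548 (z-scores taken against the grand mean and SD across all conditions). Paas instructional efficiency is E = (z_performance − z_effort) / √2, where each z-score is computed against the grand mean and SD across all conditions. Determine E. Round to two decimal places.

z_P − z_E = 1.572 − (-0.548) = 2.1200.
E = 2.1200 / √2 = 2.1200 / 1.41421 = 1.4991 ≈ 1.50.

1.50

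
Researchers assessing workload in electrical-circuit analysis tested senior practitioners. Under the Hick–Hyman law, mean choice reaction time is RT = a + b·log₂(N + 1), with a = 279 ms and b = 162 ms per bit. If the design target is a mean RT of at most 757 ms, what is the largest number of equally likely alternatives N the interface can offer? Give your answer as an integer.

Set 279 + 162·log₂(N + 1) ≤ 757.
log₂(N + 1) ≤ (757 − 279) / 162 = 2.9506.
N + 1 ≤ 2^2.9506 = 7.7307.
N ≤ 6.7307, so the largest integer N is 6.

6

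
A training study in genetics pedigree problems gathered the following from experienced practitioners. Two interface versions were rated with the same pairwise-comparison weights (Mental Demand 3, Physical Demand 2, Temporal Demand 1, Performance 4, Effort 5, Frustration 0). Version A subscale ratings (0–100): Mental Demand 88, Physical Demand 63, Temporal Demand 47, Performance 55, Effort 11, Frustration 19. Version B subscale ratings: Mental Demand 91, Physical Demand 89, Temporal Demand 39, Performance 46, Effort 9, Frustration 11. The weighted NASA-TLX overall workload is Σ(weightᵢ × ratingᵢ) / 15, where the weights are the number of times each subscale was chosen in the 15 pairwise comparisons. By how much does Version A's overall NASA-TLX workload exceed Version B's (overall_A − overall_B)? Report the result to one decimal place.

-0.5

Version A weighted sum = 3·88 + 2·63 + 1·47 + 4·55 + 5·11 + 0·19 = 264 + 126 + 47 + 220 + 55 + 0 = 712; overall_A = 712/15 = 47.4667.
Version B weighted sum = 3·91 + 2·89 + 1·39 + 4·46 + 5·9 + 0·11 = 273 + 178 + 39 + 184 + 45 + 0 = 719; overall_B = 719/15 = 47.9333.
Difference = 47.4667 − 47.9333 = -0.4666 ≈ -0.5.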